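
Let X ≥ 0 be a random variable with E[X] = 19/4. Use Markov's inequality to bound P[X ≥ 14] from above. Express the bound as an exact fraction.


μ = E[X] = 19/4, a = 14.
Markov: P[X ≥ 14] ≤ μ/a = (19/4)/14 = 19/56.
Numerically: ≈ 0.3393.
(Since a = 14 > μ = 4.7500, the bound 19/56 is < 1 and informative.)

P[X ≥ 14] ≤ 19/56 ≈ 0.3393.


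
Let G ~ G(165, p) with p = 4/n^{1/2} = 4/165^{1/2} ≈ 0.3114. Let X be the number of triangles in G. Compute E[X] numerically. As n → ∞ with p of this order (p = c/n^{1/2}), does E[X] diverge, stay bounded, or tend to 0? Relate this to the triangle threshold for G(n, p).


Number of potential triangles: C(165, 3) = 735130.
Each occurs with probability p³ ≈ (0.3114)³ ≈ 3.019632e-02.
By linearity: E[X] = C(165, 3)·p³ ≈ 735130 · 3.019632e-02 ≈ 22198.2227.
Since α = 1/2 < 1, p = c/n^{1/2} ≫ 1/n is above the triangle threshold p ~ 1/n. Asymptotically E[X] ~ (c³/6)·n^{3(1−α)} = (4³/6)·n^{1.5} → ∞; triangles are abundant w.h.p.

E[X] ≈ 22198.2227; in regime p = Θ(1/n^{1/2}) E[X] diverges (above the triangle threshold p ~ 1/n).


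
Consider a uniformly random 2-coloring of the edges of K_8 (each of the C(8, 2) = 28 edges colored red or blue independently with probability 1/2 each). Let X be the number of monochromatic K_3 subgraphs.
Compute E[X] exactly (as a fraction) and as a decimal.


Let X = Σ_S X_S over the C(8, 3) = 56 subsets S of size 3, where X_S = 1 if the K_3 on S is monochromatic.
For a fixed S, the K_3 on S has C(3, 2) = 3 edges. P[all 3 edges red] = (1/2)^3, and likewise for blue, so P[monochromatic] = 2·(1/2)^3 = 2^{1 − 3} = 1/4.
By linearity: E[X] = C(8, 3) · 2^{1 − 3} = 56 · 1/4 = 14.
Numerically: E[X] ≈ 14.0000.

E[X] = C(8,3)·2^(1−C(3,2)) = 14 ≈ 14.0000.


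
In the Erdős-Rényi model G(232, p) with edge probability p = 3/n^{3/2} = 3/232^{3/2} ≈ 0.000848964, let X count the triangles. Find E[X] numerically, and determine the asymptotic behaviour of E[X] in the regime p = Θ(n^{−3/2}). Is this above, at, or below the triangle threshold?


Number of potential triangles: C(232, 3) = 2054360.
Each occurs with probability p³ ≈ (0.000848964)³ ≈ 6.11882218e-10.
By linearity: E[X] = C(232, 3)·p³ ≈ 2054360 · 6.11882218e-10 ≈ 0.001257.
Since α = 3/2 > 1, p = c/n^{3/2} = o(1/n) is below the triangle threshold p ~ 1/n. Asymptotically E[X] ~ (c³/6)·n^{3(1−α)} = (3³/6)·n^{-1.5} → 0, so by Markov's inequality G has no triangles w.h.p.

E[X] ≈ 0.001257; in regime p = Θ(1/n^{3/2}) E[X] tends to 0 (below the triangle threshold p ~ 1/n).


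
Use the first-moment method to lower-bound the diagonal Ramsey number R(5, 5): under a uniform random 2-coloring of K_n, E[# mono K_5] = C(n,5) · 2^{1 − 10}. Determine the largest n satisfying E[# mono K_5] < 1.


We need C(n, 5) · 2^{1 − 10} < 1, i.e. C(n, 5) < 2^{10 − 1} = 512.
Check values of n near the boundary:
  n = 10: C(10, 5) = 252; 252 < 512? YES
  n = 11: C(11, 5) = 462; 462 < 512? YES
  n = 12: C(12, 5) = 792; 792 < 512? NO
  n = 13: C(13, 5) = 1287; 1287 < 512? NO
The largest n with C(n, 5) < 512 is n = 11 (where E[X] = 231/256 ≈ 0.9023). Hence R(5, 5) > 11, i.e. R(5, 5) ≥ 12.

Largest n = 11; hence R(5, 5) > 11.


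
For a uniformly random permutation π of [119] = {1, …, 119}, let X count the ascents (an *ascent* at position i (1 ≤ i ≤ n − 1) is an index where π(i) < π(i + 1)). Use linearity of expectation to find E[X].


Write X = Σ X_I over i = 1, …, 118, with X_I the indicator of one ascent.
There are 118 indicators.
For each fixed i, the pair (π(i), π(i+1)) is a uniformly random ordered pair of distinct values from {1, …, 119}; by symmetry P[π(i) < π(i+1)] = 1/2.
By linearity: E[X] = 118 · (1/2) = (119 − 1) · (1/2) = 59 ≈ 59.000000.

E[X] = 59 = 59.000000.


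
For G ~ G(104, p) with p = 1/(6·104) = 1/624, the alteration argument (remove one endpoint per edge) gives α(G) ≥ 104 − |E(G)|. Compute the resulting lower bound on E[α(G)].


E[|E(G)|] = C(104, 2)·p = 5356 · (1/624) = 103/12.
E[α(G)] ≥ n − E[|E(G)|] = 104 − 103/12 = 1145/12.
Numerically: ≈ 95.4167.
(This is only a lower bound; the true E[α(G)] may be larger.)

E[α(G)] ≥ 1145/12 ≈ 95.4167.


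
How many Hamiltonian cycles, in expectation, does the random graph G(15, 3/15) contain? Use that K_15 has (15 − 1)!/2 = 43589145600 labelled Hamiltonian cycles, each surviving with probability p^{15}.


K_15 has (15 − 1)!/2 = 43589145600 labelled Hamiltonian cycles.
For each such Hamiltonian cycle H, let X_H = 1 if all 15 edges of H are present in G. Then P[X_H = 1] = p^{15} = (1/5)^{15} = 1/30517578125.
By linearity: E[X] = Σ_H E[X_H] = 43589145600 · p^{15} = 43589145600 · 1/30517578125 = 1743565824/1220703125.
Numerically: E[X] ≈ 1.43.

E[X] = 43589145600 · (1/5)^{15} = 1743565824/1220703125 ≈ 1.43.


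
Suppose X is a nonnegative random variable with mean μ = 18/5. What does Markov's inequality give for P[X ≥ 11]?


μ = E[X] = 18/5, a = 11.
Markov: P[X ≥ 11] ≤ μ/a = (18/5)/11 = 18/55.
Numerically: ≈ 0.3273.
(Since a = 11 > μ = 3.6000, the bound 18/55 is < 1 and informative.)

P[X ≥ 11] ≤ 18/55 ≈ 0.3273.


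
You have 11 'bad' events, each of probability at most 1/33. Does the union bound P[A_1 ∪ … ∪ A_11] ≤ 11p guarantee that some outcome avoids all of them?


Union bound: P[∪_{i=1}^{11} A_i] ≤ Σ_i P[A_i] ≤ 11·p = 11·(1/33) = 1/3.
Numerically: 1/3 ≈ 0.333333.
Is 1/3 < 1? YES.
Since P[∪ A_i] ≤ 1/3 < 1, the complement has P[∩ A_i^c] ≥ 1 − 1/3 = 2/3 > 0, so some outcome avoids every A_i.

11·p = 1/3 ≈ 0.333333; existence CERTIFIED by the union bound.


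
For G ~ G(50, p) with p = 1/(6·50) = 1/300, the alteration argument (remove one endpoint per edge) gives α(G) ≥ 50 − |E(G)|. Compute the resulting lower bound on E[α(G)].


E[|E(G)|] = C(50, 2)·p = 1225 · (1/300) = 49/12.
E[α(G)] ≥ n − E[|E(G)|] = 50 − 49/12 = 551/12.
Numerically: ≈ 45.916667.
(This is only a lower bound; the true E[α(G)] may be larger.)

E[α(G)] ≥ 551/12 ≈ 45.916667.


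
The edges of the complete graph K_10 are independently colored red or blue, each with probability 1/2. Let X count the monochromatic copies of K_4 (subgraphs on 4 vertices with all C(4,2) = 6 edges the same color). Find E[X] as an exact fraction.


Let X = Σ_S X_S over the C(10, 4) = 210 subsets S of size 4, where X_S = 1 if the K_4 on S is monochromatic.
For a fixed S, the K_4 on S has C(4, 2) = 6 edges. P[all 6 edges red] = (1/2)^6, and likewise for blue, so P[monochromatic] = 2·(1/2)^6 = 2^{1 − 6} = 1/32.
By linearity: E[X] = C(10, 4) · 2^{1 − 6} = 210 · 1/32 = 105/16.
Numerically: E[X] ≈ 6.5625.

E[X] = C(10,4)·2^(1−C(4,2)) = 105/16 ≈ 6.5625.


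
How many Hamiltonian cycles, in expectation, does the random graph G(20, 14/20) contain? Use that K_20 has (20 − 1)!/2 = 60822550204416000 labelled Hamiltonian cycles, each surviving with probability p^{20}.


K_20 has (20 − 1)!/2 = 60822550204416000 labelled Hamiltonian cycles.
For each such Hamiltonian cycle H, let X_H = 1 if all 20 edges of H are present in G. Then P[X_H = 1] = p^{20} = (7/10)^{20} = 79792266297612001/100000000000000000000.
By linearity: E[X] = Σ_H E[X_H] = 60822550204416000 · p^{20} = 60822550204416000 · 79792266297612001/100000000000000000000 = 1184855742873690605203907421/24414062500000.
Numerically: E[X] ≈ 4.8532e+13.

E[X] = 60822550204416000 · (7/10)^{20} = 1184855742873690605203907421/24414062500000 ≈ 4.8532e+13.


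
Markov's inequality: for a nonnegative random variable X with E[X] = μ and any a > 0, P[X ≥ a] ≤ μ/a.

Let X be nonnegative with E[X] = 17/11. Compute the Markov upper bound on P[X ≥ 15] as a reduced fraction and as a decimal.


μ = E[X] = 17/11, a = 15.
Markov: P[X ≥ 15] ≤ μ/a = (17/11)/15 = 17/165.
Numerically: ≈ 0.10303.
(Since a = 15 > μ = 1.54545, the bound 17/165 is < 1 and informative.)

P[X ≥ 15] ≤ 17/165 ≈ 0.10303.


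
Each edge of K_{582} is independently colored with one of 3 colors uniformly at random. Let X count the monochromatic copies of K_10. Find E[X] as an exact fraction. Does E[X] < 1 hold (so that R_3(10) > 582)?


E[X] = C(582, 10) · 3^{1 − 45} = 1136849919863842617720 · 3^{−44} = 1136849919863842617720/984770902183611232881.
As a reduced fraction: E[X] = 378949973287947539240/328256967394537077627 ≈ 1.1544.
Is E[X] < 1? NO.
Since E[X] ≥ 1, the first-moment bound is inconclusive at n = 582; it does NOT by itself certify R_3(10) > 582.

E[X] = 378949973287947539240/328256967394537077627 ≈ 1.1544; E[X] ≥ 1; first-moment method inconclusive here.


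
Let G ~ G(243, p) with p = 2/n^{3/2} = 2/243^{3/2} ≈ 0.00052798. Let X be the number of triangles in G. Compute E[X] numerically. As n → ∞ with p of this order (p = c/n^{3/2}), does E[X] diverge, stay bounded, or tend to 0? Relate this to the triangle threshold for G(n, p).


Number of potential triangles: C(243, 3) = 2362041.
Each occurs with probability p³ ≈ (0.00052798)³ ≈ 1.4718439e-10.
By linearity: E[X] = C(243, 3)·p³ ≈ 2362041 · 1.4718439e-10 ≈ 0.00035.
Since α = 3/2 > 1, p = c/n^{3/2} = o(1/n) is below the triangle threshold p ~ 1/n. Asymptotically E[X] ~ (c³/6)·n^{3(1−α)} = (2³/6)·n^{-1.5} → 0, so by Markov's inequality G has no triangles w.h.p.

E[X] ≈ 0.00035; in regime p = Θ(1/n^{3/2}) E[X] tends to 0 (below the triangle threshold p ~ 1/n).


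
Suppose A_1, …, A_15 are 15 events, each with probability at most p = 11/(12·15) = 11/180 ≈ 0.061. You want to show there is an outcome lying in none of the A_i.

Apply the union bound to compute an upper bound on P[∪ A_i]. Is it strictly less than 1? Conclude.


Union bound: P[∪_{i=1}^{15} A_i] ≤ Σ_i P[A_i] ≤ 15·p = 15·(11/180) = 11/12.
Numerically: 11/12 ≈ 0.917.
Is 11/12 < 1? YES.
Since P[∪ A_i] ≤ 11/12 < 1, the complement has P[∩ A_i^c] ≥ 1 − 11/12 = 1/12 > 0, so some outcome avoids every A_i.

15·p = 11/12 ≈ 0.917; existence CERTIFIED by the union bound.


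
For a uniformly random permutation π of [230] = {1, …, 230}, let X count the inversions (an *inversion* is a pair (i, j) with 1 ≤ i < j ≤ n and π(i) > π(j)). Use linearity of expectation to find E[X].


Write X = Σ X_I over the C(230, 2) = 26335 pairs i < j, with X_I the indicator of one inversion.
There are 26335 indicators.
For each fixed pair i < j, the values π(i) and π(j) are two distinct elements of {1, …, 230} in uniformly random order; by symmetry P[π(i) > π(j)] = 1/2.
By linearity: E[X] = 26335 · (1/2) = C(230, 2) · (1/2) = 26335/2 = 26335/2 ≈ 13167.500.

E[X] = 26335/2 = 13167.500.


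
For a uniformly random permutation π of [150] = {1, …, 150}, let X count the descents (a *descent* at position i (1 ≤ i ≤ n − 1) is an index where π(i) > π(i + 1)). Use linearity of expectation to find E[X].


Write X = Σ X_I over i = 1, …, 149, with X_I the indicator of one descent.
There are 149 indicators.
For each fixed i, the pair (π(i), π(i+1)) is a uniformly random ordered pair of distinct values from {1, …, 150}; by symmetry P[π(i) > π(i+1)] = 1/2.
By linearity: E[X] = 149 · (1/2) = (150 − 1) · (1/2) = 149/2 ≈ 74.500.

E[X] = 149/2 = 74.500.


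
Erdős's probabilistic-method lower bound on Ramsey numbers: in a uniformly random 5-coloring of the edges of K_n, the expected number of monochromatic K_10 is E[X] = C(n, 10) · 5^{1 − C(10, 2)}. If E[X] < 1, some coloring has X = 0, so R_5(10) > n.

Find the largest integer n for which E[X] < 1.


We need C(n, 10) · 5^{1 − 45} < 1, i.e. C(n, 10) < 5^{45 − 1} = 5684341886080801486968994140625.
Check values of n near the boundary:
  n = 5389: C(5389, 10) = 5645340767466558997768874792926; 5645340767466558997768874792926 < 5684341886080801486968994140625? YES
  n = 5390: C(5390, 10) = 5655833965919099070255434039753; 5655833965919099070255434039753 < 5684341886080801486968994140625? YES
  n = 5391: C(5391, 10) = 5666344714787188828795213697883; 5666344714787188828795213697883 < 5684341886080801486968994140625? YES
  n = 5392: C(5392, 10) = 5676873040158402483252283957448; 5676873040158402483252283957448 < 5684341886080801486968994140625? YES
  n = 5393: C(5393, 10) = 5687418968154238267170642278008; 5687418968154238267170642278008 < 5684341886080801486968994140625? NO
The largest n with C(n, 10) < 5684341886080801486968994140625 is n = 5392 (where E[X] = 5676873040158402483252283957448/5684341886080801486968994140625 ≈ 0.99869). Hence R_5(10) > 5392, i.e. R_5(10) ≥ 5393.

Largest n = 5392; hence R_5(10) > 5392.


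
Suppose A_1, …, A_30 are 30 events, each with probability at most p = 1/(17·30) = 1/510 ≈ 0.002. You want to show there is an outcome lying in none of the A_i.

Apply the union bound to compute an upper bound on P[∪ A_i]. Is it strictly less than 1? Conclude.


Union bound: P[∪_{i=1}^{30} A_i] ≤ Σ_i P[A_i] ≤ 30·p = 30·(1/510) = 1/17.
Numerically: 1/17 ≈ 0.059.
Is 1/17 < 1? YES.
Since P[∪ A_i] ≤ 1/17 < 1, the complement has P[∩ A_i^c] ≥ 1 − 1/17 = 16/17 > 0, so some outcome avoids every A_i.

30·p = 1/17 ≈ 0.059; existence CERTIFIED by the union bound.


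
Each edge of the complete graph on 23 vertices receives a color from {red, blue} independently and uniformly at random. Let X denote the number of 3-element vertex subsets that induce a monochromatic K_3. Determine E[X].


Let X = Σ_S X_S over the C(23, 3) = 1771 subsets S of size 3, where X_S = 1 if the K_3 on S is monochromatic.
For a fixed S, the K_3 on S has C(3, 2) = 3 edges. P[all 3 edges red] = (1/2)^3, and likewise for blue, so P[monochromatic] = 2·(1/2)^3 = 2^{1 − 3} = 1/4.
By linearity: E[X] = C(23, 3) · 2^{1 − 3} = 1771 · 1/4 = 1771/4.
Numerically: E[X] ≈ 442.75000.

E[X] = C(23,3)·2^(1−C(3,2)) = 1771/4 ≈ 442.75000.


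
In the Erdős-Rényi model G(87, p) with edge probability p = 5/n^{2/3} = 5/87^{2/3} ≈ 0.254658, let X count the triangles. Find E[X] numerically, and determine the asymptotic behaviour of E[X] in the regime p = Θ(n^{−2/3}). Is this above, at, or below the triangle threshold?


Number of potential triangles: C(87, 3) = 105995.
Each occurs with probability p³ ≈ (0.254658)³ ≈ 1.65147311e-02.
By linearity: E[X] = C(87, 3)·p³ ≈ 105995 · 1.65147311e-02 ≈ 1750.478927.
Since α = 2/3 < 1, p = c/n^{2/3} ≫ 1/n is above the triangle threshold p ~ 1/n. Asymptotically E[X] ~ (c³/6)·n^{3(1−α)} = (5³/6)·n^{1} → ∞; triangles are abundant w.h.p.

E[X] ≈ 1750.478927; in regime p = Θ(1/n^{2/3}) E[X] diverges (above the triangle threshold p ~ 1/n).


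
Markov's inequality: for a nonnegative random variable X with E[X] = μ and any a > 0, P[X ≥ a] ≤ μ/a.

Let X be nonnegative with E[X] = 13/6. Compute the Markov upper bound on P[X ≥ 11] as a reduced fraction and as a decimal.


μ = E[X] = 13/6, a = 11.
Markov: P[X ≥ 11] ≤ μ/a = (13/6)/11 = 13/66.
Numerically: ≈ 0.196970.
(Since a = 11 > μ = 2.166667, the bound 13/66 is < 1 and informative.)

P[X ≥ 11] ≤ 13/66 ≈ 0.196970.


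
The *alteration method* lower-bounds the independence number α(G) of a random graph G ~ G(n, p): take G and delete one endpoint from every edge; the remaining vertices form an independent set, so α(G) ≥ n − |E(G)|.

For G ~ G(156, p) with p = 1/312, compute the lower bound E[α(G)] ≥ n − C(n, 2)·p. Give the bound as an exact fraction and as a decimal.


E[|E(G)|] = C(156, 2)·p = 12090 · (1/312) = 155/4.
E[α(G)] ≥ n − E[|E(G)|] = 156 − 155/4 = 469/4.
Numerically: ≈ 117.250000.
(This is only a lower bound; the true E[α(G)] may be larger.)

E[α(G)] ≥ 469/4 ≈ 117.250000.


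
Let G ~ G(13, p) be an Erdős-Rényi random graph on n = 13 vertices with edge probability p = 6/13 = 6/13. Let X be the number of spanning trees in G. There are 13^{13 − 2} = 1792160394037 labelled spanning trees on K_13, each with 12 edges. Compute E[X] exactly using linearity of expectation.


K_13 has 13^{13 − 2} = 1792160394037 labelled spanning trees.
For each such spanning tree H, let X_H = 1 if all 12 edges of H are present in G. Then P[X_H = 1] = p^{12} = (6/13)^{12} = 2176782336/23298085122481.
By linearity: E[X] = Σ_H E[X_H] = 1792160394037 · p^{12} = 1792160394037 · 2176782336/23298085122481 = 2176782336/13.
Numerically: E[X] ≈ 1.6744e+08.

E[X] = 1792160394037 · (6/13)^{12} = 2176782336/13 ≈ 1.6744e+08.


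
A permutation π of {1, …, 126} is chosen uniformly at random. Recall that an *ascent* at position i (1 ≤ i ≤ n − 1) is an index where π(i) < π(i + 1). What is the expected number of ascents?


Write X = Σ X_I over i = 1, …, 125, with X_I the indicator of one ascent.
There are 125 indicators.
For each fixed i, the pair (π(i), π(i+1)) is a uniformly random ordered pair of distinct values from {1, …, 126}; by symmetry P[π(i) < π(i+1)] = 1/2.
By linearity: E[X] = 125 · (1/2) = (126 − 1) · (1/2) = 125/2 ≈ 62.50000.

E[X] = 125/2 = 62.50000.


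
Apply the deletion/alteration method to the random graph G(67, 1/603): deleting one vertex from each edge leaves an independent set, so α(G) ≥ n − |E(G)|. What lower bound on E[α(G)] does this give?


E[|E(G)|] = C(67, 2)·p = 2211 · (1/603) = 11/3.
E[α(G)] ≥ n − E[|E(G)|] = 67 − 11/3 = 190/3.
Numerically: ≈ 63.33333.
(This is only a lower bound; the true E[α(G)] may be larger.)

E[α(G)] ≥ 190/3 ≈ 63.33333.


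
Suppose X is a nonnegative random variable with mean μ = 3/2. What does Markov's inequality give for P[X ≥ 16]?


μ = E[X] = 3/2, a = 16.
Markov: P[X ≥ 16] ≤ μ/a = (3/2)/16 = 3/32.
Numerically: ≈ 0.0938.
(Since a = 16 > μ = 1.5000, the bound 3/32 is < 1 and informative.)

P[X ≥ 16] ≤ 3/32 ≈ 0.0938.


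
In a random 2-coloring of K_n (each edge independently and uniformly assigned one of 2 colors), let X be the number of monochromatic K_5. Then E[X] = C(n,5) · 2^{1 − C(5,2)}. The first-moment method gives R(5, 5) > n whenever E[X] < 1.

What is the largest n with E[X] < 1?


We need C(n, 5) · 2^{1 − 10} < 1, i.e. C(n, 5) < 2^{10 − 1} = 512.
Check values of n near the boundary:
  n = 10: C(10, 5) = 252; 252 < 512? YES
  n = 11: C(11, 5) = 462; 462 < 512? YES
  n = 12: C(12, 5) = 792; 792 < 512? NO
  n = 13: C(13, 5) = 1287; 1287 < 512? NO
  n = 14: C(14, 5) = 2002; 2002 < 512? NO
The largest n with C(n, 5) < 512 is n = 11 (where E[X] = 231/256 ≈ 0.902). Hence R(5, 5) > 11, i.e. R(5, 5) ≥ 12.

Largest n = 11; hence R(5, 5) > 11.


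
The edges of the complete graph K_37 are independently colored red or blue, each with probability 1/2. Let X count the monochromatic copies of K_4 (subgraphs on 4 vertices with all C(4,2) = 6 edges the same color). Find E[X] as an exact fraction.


Let X = Σ_S X_S over the C(37, 4) = 66045 subsets S of size 4, where X_S = 1 if the K_4 on S is monochromatic.
For a fixed S, the K_4 on S has C(4, 2) = 6 edges. P[all 6 edges red] = (1/2)^6, and likewise for blue, so P[monochromatic] = 2·(1/2)^6 = 2^{1 − 6} = 1/32.
By linearity: E[X] = C(37, 4) · 2^{1 − 6} = 66045 · 1/32 = 66045/32.
Numerically: E[X] ≈ 2063.90625.

E[X] = C(37,4)·2^(1−C(4,2)) = 66045/32 ≈ 2063.90625.


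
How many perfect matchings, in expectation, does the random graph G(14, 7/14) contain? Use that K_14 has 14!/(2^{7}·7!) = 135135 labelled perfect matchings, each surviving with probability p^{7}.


K_14 has 14!/(2^{7}·7!) = 135135 labelled perfect matchings.
For each such perfect matching H, let X_H = 1 if all 7 edges of H are present in G. Then P[X_H = 1] = p^{7} = (1/2)^{7} = 1/128.
By linearity: E[X] = Σ_H E[X_H] = 135135 · p^{7} = 135135 · 1/128 = 135135/128.
Numerically: E[X] ≈ 1.06e+03.

E[X] = 135135 · (1/2)^{7} = 135135/128 ≈ 1.06e+03.


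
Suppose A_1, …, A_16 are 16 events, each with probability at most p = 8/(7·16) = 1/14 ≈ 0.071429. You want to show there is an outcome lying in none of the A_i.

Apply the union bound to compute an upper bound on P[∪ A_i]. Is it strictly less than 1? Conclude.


Union bound: P[∪_{i=1}^{16} A_i] ≤ Σ_i P[A_i] ≤ 16·p = 16·(1/14) = 8/7.
Numerically: 8/7 ≈ 1.142857.
Is 8/7 < 1? NO.
Since the bound 8/7 is ≥ 1, the union bound is uninformative here; it does NOT by itself certify existence.

16·p = 8/7 ≈ 1.142857; existence NOT certified by the union bound.


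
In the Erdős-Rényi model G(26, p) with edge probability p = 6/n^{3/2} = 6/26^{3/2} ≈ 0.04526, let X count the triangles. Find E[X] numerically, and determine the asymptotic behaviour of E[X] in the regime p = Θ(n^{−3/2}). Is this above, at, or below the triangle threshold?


Number of potential triangles: C(26, 3) = 2600.
Each occurs with probability p³ ≈ (0.04526)³ ≈ 9.269871e-05.
By linearity: E[X] = C(26, 3)·p³ ≈ 2600 · 9.269871e-05 ≈ 0.2410.
Since α = 3/2 > 1, p = c/n^{3/2} = o(1/n) is below the triangle threshold p ~ 1/n. Asymptotically E[X] ~ (c³/6)·n^{3(1−α)} = (6³/6)·n^{-1.5} → 0, so by Markov's inequality G has no triangles w.h.p.

E[X] ≈ 0.2410; in regime p = Θ(1/n^{3/2}) E[X] tends to 0 (below the triangle threshold p ~ 1/n).


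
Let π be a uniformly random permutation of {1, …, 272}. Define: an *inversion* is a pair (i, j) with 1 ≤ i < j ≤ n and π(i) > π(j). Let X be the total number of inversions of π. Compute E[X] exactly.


Write X = Σ X_I over the C(272, 2) = 36856 pairs i < j, with X_I the indicator of one inversion.
There are 36856 indicators.
For each fixed pair i < j, the values π(i) and π(j) are two distinct elements of {1, …, 272} in uniformly random order; by symmetry P[π(i) > π(j)] = 1/2.
By linearity: E[X] = 36856 · (1/2) = C(272, 2) · (1/2) = 36856/2 = 18428 ≈ 18428.00000.

E[X] = 18428 = 18428.00000.


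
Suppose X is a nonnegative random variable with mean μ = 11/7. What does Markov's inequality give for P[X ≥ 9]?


μ = E[X] = 11/7, a = 9.
Markov: P[X ≥ 9] ≤ μ/a = (11/7)/9 = 11/63.
Numerically: ≈ 0.1746.
(Since a = 9 > μ = 1.5714, the bound 11/63 is < 1 and informative.)

P[X ≥ 9] ≤ 11/63 ≈ 0.1746.


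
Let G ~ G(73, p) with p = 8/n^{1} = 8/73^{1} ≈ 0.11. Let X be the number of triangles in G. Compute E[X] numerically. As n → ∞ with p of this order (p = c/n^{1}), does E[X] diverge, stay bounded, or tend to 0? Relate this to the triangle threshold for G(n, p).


Number of potential triangles: C(73, 3) = 62196.
Each occurs with probability p³ ≈ (0.11)³ ≈ 1.31614e-03.
By linearity: E[X] = C(73, 3)·p³ ≈ 62196 · 1.31614e-03 ≈ 81.859.
Here α = 1, so p = 8/n is exactly at the triangle threshold p ~ 1/n. Asymptotically E[X] → c³/6 = 8³/6 = 256/3 ≈ 85.333, a bounded constant. In this regime the triangle count is asymptotically Poisson(c³/6).

E[X] ≈ 81.859; in regime p = Θ(1/n^{1}) E[X] stays bounded (at the triangle threshold p ~ 1/n).


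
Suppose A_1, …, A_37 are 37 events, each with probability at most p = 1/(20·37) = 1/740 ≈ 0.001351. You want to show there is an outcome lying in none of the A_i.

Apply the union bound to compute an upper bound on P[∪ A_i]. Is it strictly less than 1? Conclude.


Union bound: P[∪_{i=1}^{37} A_i] ≤ Σ_i P[A_i] ≤ 37·p = 37·(1/740) = 1/20.
Numerically: 1/20 ≈ 0.050000.
Is 1/20 < 1? YES.
Since P[∪ A_i] ≤ 1/20 < 1, the complement has P[∩ A_i^c] ≥ 1 − 1/20 = 19/20 > 0, so some outcome avoids every A_i.

37·p = 1/20 ≈ 0.050000; existence CERTIFIED by the union bound.


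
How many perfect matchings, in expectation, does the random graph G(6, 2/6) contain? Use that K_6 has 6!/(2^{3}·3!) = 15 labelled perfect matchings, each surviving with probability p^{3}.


K_6 has 6!/(2^{3}·3!) = 15 labelled perfect matchings.
For each such perfect matching H, let X_H = 1 if all 3 edges of H are present in G. Then P[X_H = 1] = p^{3} = (1/3)^{3} = 1/27.
Summing the indicators: E[X] = Σ_H E[X_H] = 15 · p^{3} = 15 · 1/27 = 5/9.
Numerically: E[X] ≈ 0.556.

E[X] = 15 · (1/3)^{3} = 5/9 ≈ 0.556.


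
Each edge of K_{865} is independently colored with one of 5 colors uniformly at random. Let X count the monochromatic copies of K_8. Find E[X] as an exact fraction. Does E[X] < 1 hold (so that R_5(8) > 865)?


E[X] = C(865, 8) · 5^{1 − 28} = 7525050909487743060 · 5^{−27} = 7525050909487743060/7450580596923828125.
As a reduced fraction: E[X] = 1505010181897548612/1490116119384765625 ≈ 1.010.
Is E[X] < 1? NO.
Since E[X] ≥ 1, the first-moment bound is inconclusive at n = 865; it does NOT by itself certify R_5(8) > 865.

E[X] = 1505010181897548612/1490116119384765625 ≈ 1.010; E[X] ≥ 1; first-moment method inconclusive here.


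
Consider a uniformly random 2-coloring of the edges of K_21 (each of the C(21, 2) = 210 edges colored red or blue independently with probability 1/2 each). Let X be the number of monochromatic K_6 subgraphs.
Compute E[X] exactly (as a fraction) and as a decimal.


Let X = Σ_S X_S over the C(21, 6) = 54264 subsets S of size 6, where X_S = 1 if the K_6 on S is monochromatic.
For a fixed S, the K_6 on S has C(6, 2) = 15 edges. P[all 15 edges red] = (1/2)^15, and likewise for blue, so P[monochromatic] = 2·(1/2)^15 = 2^{1 − 15} = 1/16384.
Summing: E[X] = C(21, 6) · 2^{1 − 15} = 54264 · 1/16384 = 6783/2048.
Numerically: E[X] ≈ 3.312.

E[X] = C(21,6)·2^(1−C(6,2)) = 6783/2048 ≈ 3.312.


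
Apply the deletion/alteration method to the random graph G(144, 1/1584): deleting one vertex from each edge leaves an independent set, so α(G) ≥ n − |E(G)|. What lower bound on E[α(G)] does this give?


E[|E(G)|] = C(144, 2)·p = 10296 · (1/1584) = 13/2.
E[α(G)] ≥ n − E[|E(G)|] = 144 − 13/2 = 275/2.
Numerically: ≈ 137.50000.
(This is only a lower bound; the true E[α(G)] may be larger.)

E[α(G)] ≥ 275/2 ≈ 137.50000.


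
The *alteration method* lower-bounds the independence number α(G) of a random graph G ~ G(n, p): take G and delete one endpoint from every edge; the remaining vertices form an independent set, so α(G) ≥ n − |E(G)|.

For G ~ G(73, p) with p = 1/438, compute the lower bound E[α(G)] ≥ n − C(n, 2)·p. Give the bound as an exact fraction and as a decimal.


E[|E(G)|] = C(73, 2)·p = 2628 · (1/438) = 6.
E[α(G)] ≥ n − E[|E(G)|] = 73 − 6 = 67.
Numerically: ≈ 67.0000.
(This is only a lower bound; the true E[α(G)] may be larger.)

E[α(G)] ≥ 67 ≈ 67.0000.


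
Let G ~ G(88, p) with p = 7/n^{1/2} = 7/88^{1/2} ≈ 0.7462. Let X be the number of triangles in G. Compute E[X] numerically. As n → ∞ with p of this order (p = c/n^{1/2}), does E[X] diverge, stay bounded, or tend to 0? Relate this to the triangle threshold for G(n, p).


Number of potential triangles: C(88, 3) = 109736.
Each occurs with probability p³ ≈ (0.7462)³ ≈ 4.154991e-01.
By linearity: E[X] = C(88, 3)·p³ ≈ 109736 · 4.154991e-01 ≈ 45595.2118.
Since α = 1/2 < 1, p = c/n^{1/2} ≫ 1/n is above the triangle threshold p ~ 1/n. Asymptotically E[X] ~ (c³/6)·n^{3(1−α)} = (7³/6)·n^{1.5} → ∞; triangles are abundant w.h.p.

E[X] ≈ 45595.2118; in regime p = Θ(1/n^{1/2}) E[X] diverges (above the triangle threshold p ~ 1/n).


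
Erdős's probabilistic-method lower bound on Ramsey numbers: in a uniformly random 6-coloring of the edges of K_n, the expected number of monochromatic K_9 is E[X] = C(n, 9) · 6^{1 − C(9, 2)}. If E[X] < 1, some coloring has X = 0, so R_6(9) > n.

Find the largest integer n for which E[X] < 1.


We need C(n, 9) · 6^{1 − 36} < 1, i.e. C(n, 9) < 6^{36 − 1} = 1719070799748422591028658176.
Check values of n near the boundary:
  n = 4407: C(4407, 9) = 1713856532599459170657070050; 1713856532599459170657070050 < 1719070799748422591028658176? YES
  n = 4408: C(4408, 9) = 1717362945146264156457459600; 1717362945146264156457459600 < 1719070799748422591028658176? YES
  n = 4409: C(4409, 9) = 1720875732988608787686577131; 1720875732988608787686577131 < 1719070799748422591028658176? NO
  n = 4410: C(4410, 9) = 1724394906266704102180823710; 1724394906266704102180823710 < 1719070799748422591028658176? NO
  n = 4411: C(4411, 9) = 1727920475134582415883601405; 1727920475134582415883601405 < 1719070799748422591028658176? NO
The largest n with C(n, 9) < 1719070799748422591028658176 is n = 4408 (where E[X] = 35778394690547169926197075/35813974994758803979763712 ≈ 0.9990). Hence R_6(9) > 4408, i.e. R_6(9) ≥ 4409.

Largest n = 4408; hence R_6(9) > 4408.


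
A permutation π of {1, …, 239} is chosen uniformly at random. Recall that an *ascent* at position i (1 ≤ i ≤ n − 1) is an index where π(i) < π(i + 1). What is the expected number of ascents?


Write X = Σ X_I over i = 1, …, 238, with X_I the indicator of one ascent.
There are 238 indicators.
For each fixed i, the pair (π(i), π(i+1)) is a uniformly random ordered pair of distinct values from {1, …, 239}; by symmetry P[π(i) < π(i+1)] = 1/2.
By linearity: E[X] = 238 · (1/2) = (239 − 1) · (1/2) = 119 ≈ 119.000.

E[X] = 119 = 119.000.


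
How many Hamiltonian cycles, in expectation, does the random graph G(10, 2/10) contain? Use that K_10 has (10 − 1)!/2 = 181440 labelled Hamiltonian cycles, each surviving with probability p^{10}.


K_10 has (10 − 1)!/2 = 181440 labelled Hamiltonian cycles.
For each such Hamiltonian cycle H, let X_H = 1 if all 10 edges of H are present in G. Then P[X_H = 1] = p^{10} = (1/5)^{10} = 1/9765625.
By linearity of expectation: E[X] = Σ_H E[X_H] = 181440 · p^{10} = 181440 · 1/9765625 = 36288/1953125.
Numerically: E[X] ≈ 0.0186.

E[X] = 181440 · (1/5)^{10} = 36288/1953125 ≈ 0.0186.


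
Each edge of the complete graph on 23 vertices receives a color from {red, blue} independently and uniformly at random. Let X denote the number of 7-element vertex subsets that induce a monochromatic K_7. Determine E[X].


Let X = Σ_S X_S over the C(23, 7) = 245157 subsets S of size 7, where X_S = 1 if the K_7 on S is monochromatic.
For a fixed S, the K_7 on S has C(7, 2) = 21 edges. P[all 21 edges red] = (1/2)^21, and likewise for blue, so P[monochromatic] = 2·(1/2)^21 = 2^{1 − 21} = 1/1048576.
Summing: E[X] = C(23, 7) · 2^{1 − 21} = 245157 · 1/1048576 = 245157/1048576.
Numerically: E[X] ≈ 0.234.

E[X] = C(23,7)·2^(1−C(7,2)) = 245157/1048576 ≈ 0.234.


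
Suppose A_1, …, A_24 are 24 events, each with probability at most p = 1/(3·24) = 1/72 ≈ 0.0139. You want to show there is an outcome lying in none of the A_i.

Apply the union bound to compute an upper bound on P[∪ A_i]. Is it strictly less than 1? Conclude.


Union bound: P[∪_{i=1}^{24} A_i] ≤ Σ_i P[A_i] ≤ 24·p = 24·(1/72) = 1/3.
Numerically: 1/3 ≈ 0.3333.
Is 1/3 < 1? YES.
Since P[∪ A_i] ≤ 1/3 < 1, the complement has P[∩ A_i^c] ≥ 1 − 1/3 = 2/3 > 0, so some outcome avoids every A_i.

24·p = 1/3 ≈ 0.3333; existence CERTIFIED by the union bound.


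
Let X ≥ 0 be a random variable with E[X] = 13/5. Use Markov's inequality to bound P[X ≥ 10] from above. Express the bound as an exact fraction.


μ = E[X] = 13/5, a = 10.
Markov: P[X ≥ 10] ≤ μ/a = (13/5)/10 = 13/50.
Numerically: ≈ 0.260.
(Since a = 10 > μ = 2.600, the bound 13/50 is < 1 and informative.)

P[X ≥ 10] ≤ 13/50 ≈ 0.260.


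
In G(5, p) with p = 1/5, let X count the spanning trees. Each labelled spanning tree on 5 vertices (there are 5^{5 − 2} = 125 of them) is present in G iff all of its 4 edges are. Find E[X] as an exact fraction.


K_5 has 5^{5 − 2} = 125 labelled spanning trees.
For each such spanning tree H, let X_H = 1 if all 4 edges of H are present in G. Then P[X_H = 1] = p^{4} = (1/5)^{4} = 1/625.
By linearity: E[X] = Σ_H E[X_H] = 125 · p^{4} = 125 · 1/625 = 1/5.
Numerically: E[X] ≈ 0.2.

E[X] = 125 · (1/5)^{4} = 1/5 ≈ 0.2.


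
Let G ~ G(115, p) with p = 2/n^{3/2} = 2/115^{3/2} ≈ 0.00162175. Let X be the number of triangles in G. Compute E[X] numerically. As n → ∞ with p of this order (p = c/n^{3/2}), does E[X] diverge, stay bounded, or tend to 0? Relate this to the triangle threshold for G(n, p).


Number of potential triangles: C(115, 3) = 246905.
Each occurs with probability p³ ≈ (0.00162175)³ ≈ 4.26530121e-09.
By linearity: E[X] = C(115, 3)·p³ ≈ 246905 · 4.26530121e-09 ≈ 0.001053.
Since α = 3/2 > 1, p = c/n^{3/2} = o(1/n) is below the triangle threshold p ~ 1/n. Asymptotically E[X] ~ (c³/6)·n^{3(1−α)} = (2³/6)·n^{-1.5} → 0, so by Markov's inequality G has no triangles w.h.p.

E[X] ≈ 0.001053; in regime p = Θ(1/n^{3/2}) E[X] tends to 0 (below the triangle threshold p ~ 1/n).


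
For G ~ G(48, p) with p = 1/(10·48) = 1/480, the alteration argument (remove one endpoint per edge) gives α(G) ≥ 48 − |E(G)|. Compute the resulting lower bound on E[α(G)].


E[|E(G)|] = C(48, 2)·p = 1128 · (1/480) = 47/20.
E[α(G)] ≥ n − E[|E(G)|] = 48 − 47/20 = 913/20.
Numerically: ≈ 45.650.
(This is only a lower bound; the true E[α(G)] may be larger.)

E[α(G)] ≥ 913/20 ≈ 45.650.


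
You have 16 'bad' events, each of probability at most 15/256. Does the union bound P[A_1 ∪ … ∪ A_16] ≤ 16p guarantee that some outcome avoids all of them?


Union bound: P[∪_{i=1}^{16} A_i] ≤ Σ_i P[A_i] ≤ 16·p = 16·(15/256) = 15/16.
Numerically: 15/16 ≈ 0.938.
Is 15/16 < 1? YES.
Since P[∪ A_i] ≤ 15/16 < 1, the complement has P[∩ A_i^c] ≥ 1 − 15/16 = 1/16 > 0, so some outcome avoids every A_i.

16·p = 15/16 ≈ 0.938; existence CERTIFIED by the union bound.


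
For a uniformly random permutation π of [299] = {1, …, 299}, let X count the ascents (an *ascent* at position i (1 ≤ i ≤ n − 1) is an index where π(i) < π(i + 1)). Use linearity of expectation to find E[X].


Write X = Σ X_I over i = 1, …, 298, with X_I the indicator of one ascent.
There are 298 indicators.
For each fixed i, the pair (π(i), π(i+1)) is a uniformly random ordered pair of distinct values from {1, …, 299}; by symmetry P[π(i) < π(i+1)] = 1/2.
By linearity: E[X] = 298 · (1/2) = (299 − 1) · (1/2) = 149 ≈ 149.00000.

E[X] = 149 = 149.00000.


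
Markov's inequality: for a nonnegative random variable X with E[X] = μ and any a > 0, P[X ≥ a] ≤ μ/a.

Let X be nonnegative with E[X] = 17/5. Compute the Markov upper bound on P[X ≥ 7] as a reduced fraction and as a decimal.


μ = E[X] = 17/5, a = 7.
Markov: P[X ≥ 7] ≤ μ/a = (17/5)/7 = 17/35.
Numerically: ≈ 0.4857.
(Since a = 7 > μ = 3.4000, the bound 17/35 is < 1 and informative.)

P[X ≥ 7] ≤ 17/35 ≈ 0.4857.


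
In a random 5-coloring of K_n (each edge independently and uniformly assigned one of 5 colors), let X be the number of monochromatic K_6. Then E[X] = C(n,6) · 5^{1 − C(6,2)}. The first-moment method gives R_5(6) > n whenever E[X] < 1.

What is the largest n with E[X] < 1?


We need C(n, 6) · 5^{1 − 15} < 1, i.e. C(n, 6) < 5^{15 − 1} = 6103515625.
Check values of n near the boundary:
  n = 125: C(125, 6) = 4690625500; 4690625500 < 6103515625? YES
  n = 126: C(126, 6) = 4925156775; 4925156775 < 6103515625? YES
  n = 127: C(127, 6) = 5169379425; 5169379425 < 6103515625? YES
  n = 128: C(128, 6) = 5423611200; 5423611200 < 6103515625? YES
  n = 129: C(129, 6) = 5688177600; 5688177600 < 6103515625? YES
  n = 130: C(130, 6) = 5963412000; 5963412000 < 6103515625? YES
  n = 131: C(131, 6) = 6249655776; 6249655776 < 6103515625? NO
  n = 132: C(132, 6) = 6547258432; 6547258432 < 6103515625? NO
  n = 133: C(133, 6) = 6856577728; 6856577728 < 6103515625? NO
The largest n with C(n, 6) < 6103515625 is n = 130 (where E[X] = 47707296/48828125 ≈ 0.9770454). Hence R_5(6) > 130, i.e. R_5(6) ≥ 131.

Largest n = 130; hence R_5(6) > 130.


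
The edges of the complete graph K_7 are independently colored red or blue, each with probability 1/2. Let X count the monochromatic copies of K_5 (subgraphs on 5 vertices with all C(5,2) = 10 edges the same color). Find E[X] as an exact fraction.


Let X = Σ_S X_S over the C(7, 5) = 21 subsets S of size 5, where X_S = 1 if the K_5 on S is monochromatic.
For a fixed S, the K_5 on S has C(5, 2) = 10 edges. P[all 10 edges red] = (1/2)^10, and likewise for blue, so P[monochromatic] = 2·(1/2)^10 = 2^{1 − 10} = 1/512.
Summing: E[X] = C(7, 5) · 2^{1 − 10} = 21 · 1/512 = 21/512.
Numerically: E[X] ≈ 0.04102.

E[X] = C(7,5)·2^(1−C(5,2)) = 21/512 ≈ 0.04102.


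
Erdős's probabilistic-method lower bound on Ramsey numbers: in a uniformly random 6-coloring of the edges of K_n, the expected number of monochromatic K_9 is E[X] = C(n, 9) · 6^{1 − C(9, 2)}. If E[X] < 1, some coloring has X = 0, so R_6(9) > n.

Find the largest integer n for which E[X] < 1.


We need C(n, 9) · 6^{1 − 36} < 1, i.e. C(n, 9) < 6^{36 − 1} = 1719070799748422591028658176.
Check values of n near the boundary:
  n = 4405: C(4405, 9) = 1706862792900636302463627150; 1706862792900636302463627150 < 1719070799748422591028658176? YES
  n = 4406: C(4406, 9) = 1710356485221788389505285700; 1710356485221788389505285700 < 1719070799748422591028658176? YES
  n = 4407: C(4407, 9) = 1713856532599459170657070050; 1713856532599459170657070050 < 1719070799748422591028658176? YES
  n = 4408: C(4408, 9) = 1717362945146264156457459600; 1717362945146264156457459600 < 1719070799748422591028658176? YES
  n = 4409: C(4409, 9) = 1720875732988608787686577131; 1720875732988608787686577131 < 1719070799748422591028658176? NO
  n = 4410: C(4410, 9) = 1724394906266704102180823710; 1724394906266704102180823710 < 1719070799748422591028658176? NO
  n = 4411: C(4411, 9) = 1727920475134582415883601405; 1727920475134582415883601405 < 1719070799748422591028658176? NO
The largest n with C(n, 9) < 1719070799748422591028658176 is n = 4408 (where E[X] = 35778394690547169926197075/35813974994758803979763712 ≈ 0.999007). Hence R_6(9) > 4408, i.e. R_6(9) ≥ 4409.

Largest n = 4408; hence R_6(9) > 4408.


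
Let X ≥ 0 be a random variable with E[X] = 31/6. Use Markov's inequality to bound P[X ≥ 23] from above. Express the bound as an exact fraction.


μ = E[X] = 31/6, a = 23.
Markov: P[X ≥ 23] ≤ μ/a = (31/6)/23 = 31/138.
Numerically: ≈ 0.22464.
(Since a = 23 > μ = 5.16667, the bound 31/138 is < 1 and informative.)

P[X ≥ 23] ≤ 31/138 ≈ 0.22464.


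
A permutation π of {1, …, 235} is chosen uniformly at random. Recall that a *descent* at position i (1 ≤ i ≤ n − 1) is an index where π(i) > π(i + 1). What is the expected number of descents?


Write X = Σ X_I over i = 1, …, 234, with X_I the indicator of one descent.
There are 234 indicators.
For each fixed i, the pair (π(i), π(i+1)) is a uniformly random ordered pair of distinct values from {1, …, 235}; by symmetry P[π(i) > π(i+1)] = 1/2.
By linearity: E[X] = 234 · (1/2) = (235 − 1) · (1/2) = 117 ≈ 117.000000.

E[X] = 117 = 117.000000.


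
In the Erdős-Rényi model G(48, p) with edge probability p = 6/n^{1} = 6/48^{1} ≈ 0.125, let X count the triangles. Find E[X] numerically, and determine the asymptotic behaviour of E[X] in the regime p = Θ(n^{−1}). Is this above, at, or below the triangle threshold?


Number of potential triangles: C(48, 3) = 17296.
Each occurs with probability p³ ≈ (0.125)³ ≈ 1.95312500e-03.
By linearity: E[X] = C(48, 3)·p³ ≈ 17296 · 1.95312500e-03 ≈ 33.781250.
Here α = 1, so p = 6/n is exactly at the triangle threshold p ~ 1/n. Asymptotically E[X] → c³/6 = 6³/6 = 36 ≈ 36.000000, a bounded constant. In this regime the triangle count is asymptotically Poisson(c³/6).

E[X] ≈ 33.781250; in regime p = Θ(1/n^{1}) E[X] stays bounded (at the triangle threshold p ~ 1/n).


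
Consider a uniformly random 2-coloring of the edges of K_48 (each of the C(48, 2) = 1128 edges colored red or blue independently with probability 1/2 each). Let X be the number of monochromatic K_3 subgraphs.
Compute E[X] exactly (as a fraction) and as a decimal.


Let X = Σ_S X_S over the C(48, 3) = 17296 subsets S of size 3, where X_S = 1 if the K_3 on S is monochromatic.
For a fixed S, the K_3 on S has C(3, 2) = 3 edges. P[all 3 edges red] = (1/2)^3, and likewise for blue, so P[monochromatic] = 2·(1/2)^3 = 2^{1 − 3} = 1/4.
By linearity: E[X] = C(48, 3) · 2^{1 − 3} = 17296 · 1/4 = 4324.
Numerically: E[X] ≈ 4324.0000.

E[X] = C(48,3)·2^(1−C(3,2)) = 4324 ≈ 4324.0000.
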